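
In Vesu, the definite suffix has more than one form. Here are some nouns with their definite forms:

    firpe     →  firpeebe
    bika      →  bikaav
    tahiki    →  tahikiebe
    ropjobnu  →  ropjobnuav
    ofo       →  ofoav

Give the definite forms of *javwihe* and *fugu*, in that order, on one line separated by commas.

javwiheebe, fuguav

The pattern is front/back vowel harmony: -ebe when the last vowel of the stem is a front vowel (*firpe*, *tahiki*); -av when the last vowel of the stem is a back vowel (*bika*, *ropjobnu*, *ofo*).
Since the last vowel of *javwihe* is /e/ (a front vowel), it takes -ebe, giving *javwiheebe*.
*fugu* — last vowel /u/ (a back vowel) → -av → *fuguav*.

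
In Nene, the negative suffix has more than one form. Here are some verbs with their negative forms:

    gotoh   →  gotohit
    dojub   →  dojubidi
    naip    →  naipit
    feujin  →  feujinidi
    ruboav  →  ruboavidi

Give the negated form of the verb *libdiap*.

The suffix is conditioned by the final consonant: -it when the stem ends in a voiceless consonant (*gotoh*, *naip*); -idi when the stem ends in a voiced consonant (*dojub*, *feujin*, *ruboav*).
Since the final consonant of *libdiap* is /p/ (voiceless), it takes -it, giving *libdiapit*.

libdiapit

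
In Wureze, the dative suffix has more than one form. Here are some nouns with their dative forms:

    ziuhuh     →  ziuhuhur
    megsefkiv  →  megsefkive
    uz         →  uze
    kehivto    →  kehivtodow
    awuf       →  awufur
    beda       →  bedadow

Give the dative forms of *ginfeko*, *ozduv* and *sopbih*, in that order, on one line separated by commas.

ginfekodow, ozduve, sopbihur

Looking at the final sound of each stem: -ur when the stem ends in a voiceless consonant (*ziuhuh*, *awuf*); -e when the stem ends in a voiced consonant (*megsefkiv*, *uz*); -dow when the stem ends in a vowel (*kehivto*, *beda*).
The final sound of *ginfeko* is /o/, which is a vowel, so the suffix is -dow, giving *ginfekodow*.
The final sound of *ozduv* is /v/, which is a voiced consonant, so the suffix is -e, giving *ozduve*.
The final sound of *sopbih* is /h/, which is a voiceless consonant, so the suffix is -ur, giving *sopbihur*.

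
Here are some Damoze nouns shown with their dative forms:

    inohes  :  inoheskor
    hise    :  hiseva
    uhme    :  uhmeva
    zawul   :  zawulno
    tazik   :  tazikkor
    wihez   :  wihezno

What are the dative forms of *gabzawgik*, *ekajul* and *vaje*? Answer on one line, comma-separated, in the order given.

gabzawgikkor, ekajulno, vajeva

The suffix is conditioned by the final sound: -kor when the stem ends in a voiceless consonant (*inohes*, *tazik*); -no when the stem ends in a voiced consonant (*zawul*, *wihez*); -va when the stem ends in a vowel (*hise*, *uhme*).
The final sound of *gabzawgik* is /k/, which is a voiceless consonant, so the suffix is -kor, giving *gabzawgikkor*.
*ekajul*: final sound = /l/, a voiced consonant → -no → *ekajulno*.
The final sound of *vaje* is /e/, which is a vowel, so the suffix is -va, giving *vajeva*.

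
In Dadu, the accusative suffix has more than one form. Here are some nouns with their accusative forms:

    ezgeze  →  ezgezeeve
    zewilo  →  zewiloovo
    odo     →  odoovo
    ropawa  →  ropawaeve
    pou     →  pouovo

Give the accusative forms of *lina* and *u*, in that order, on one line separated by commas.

Looking at the last vowel of each stem: -ovo when the last vowel of the stem is a rounded vowel (*zewilo*, *odo*, *pou*); -eve when the last vowel of the stem is an unrounded vowel (*ezgeze*, *ropawa*).
*lina*: last vowel = /a/, an unrounded vowel → -eve → *linaeve*.
Since the last vowel of *u* is /u/ (a rounded vowel), it takes -ovo, giving *uovo*.

linaeve, uovo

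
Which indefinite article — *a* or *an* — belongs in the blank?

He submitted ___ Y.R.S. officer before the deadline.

The indefinite article is chosen by the initial *sound* of the following word, not its spelling.
The initialism *Y.R.S.* is read letter by letter; the first letter, Y, is pronounced /waɪ/, which begins with a consonant sound.
So the article is *a*: He submitted a Y.R.S. officer before the deadline.

a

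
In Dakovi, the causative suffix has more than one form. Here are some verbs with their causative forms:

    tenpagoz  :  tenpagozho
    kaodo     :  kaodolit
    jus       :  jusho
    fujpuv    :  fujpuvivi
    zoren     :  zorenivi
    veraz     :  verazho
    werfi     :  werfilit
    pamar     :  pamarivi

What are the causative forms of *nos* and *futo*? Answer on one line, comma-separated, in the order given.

The suffix is conditioned by the final sound: -ho when the stem ends in a sibilant (*tenpagoz*, *jus*, *veraz*); -ivi when the stem ends in a non-sibilant consonant (*fujpuv*, *zoren*, *pamar*); -lit when the stem ends in a vowel (*kaodo*, *werfi*).
Since the final sound of *nos* is /s/ (a sibilant), it takes -ho, giving *nosho*.
*futo* — final sound /o/ (a vowel) → -lit → *futolit*.

nosho, futolit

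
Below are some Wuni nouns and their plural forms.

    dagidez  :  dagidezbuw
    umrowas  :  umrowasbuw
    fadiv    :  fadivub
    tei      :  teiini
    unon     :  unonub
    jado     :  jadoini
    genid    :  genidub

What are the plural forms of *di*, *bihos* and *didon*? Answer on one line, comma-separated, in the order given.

The pattern is sibilance of the final sound: -buw when the stem ends in a sibilant (*dagidez*, *umrowas*); -ub when the stem ends in a non-sibilant consonant (*fadiv*, *unon*, *genid*); -ini when the stem ends in a vowel (*tei*, *jado*).
*di* — final sound /i/ (a vowel) → -ini → *diini*.
*bihos*: final sound = /s/, a sibilant → -buw → *bihosbuw*.
*didon* — final sound /n/ (a non-sibilant consonant) → -ub → *didonub*.

diini, bihosbuw, didonub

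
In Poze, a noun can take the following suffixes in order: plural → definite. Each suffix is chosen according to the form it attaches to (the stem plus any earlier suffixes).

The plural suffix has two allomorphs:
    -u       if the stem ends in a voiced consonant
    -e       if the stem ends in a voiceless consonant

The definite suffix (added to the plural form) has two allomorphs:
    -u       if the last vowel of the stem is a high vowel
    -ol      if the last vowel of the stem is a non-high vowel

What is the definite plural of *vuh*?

vuheol

Since the final consonant of *vuh* is /h/ (voiceless), it takes -e, giving *vuhe*.
Since the last vowel of the plural form *vuhe* is /e/ (a non-high vowel), it takes -ol, giving *vuheol*.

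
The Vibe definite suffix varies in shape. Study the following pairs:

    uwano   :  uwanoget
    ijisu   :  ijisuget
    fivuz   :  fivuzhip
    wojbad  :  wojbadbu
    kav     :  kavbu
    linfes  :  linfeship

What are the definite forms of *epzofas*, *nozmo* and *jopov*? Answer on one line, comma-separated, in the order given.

epzofaship, nozmoget, jopovbu

The pattern is sibilance of the final sound: -hip when the stem ends in a sibilant (*fivuz*, *linfes*); -bu when the stem ends in a non-sibilant consonant (*wojbad*, *kav*); -get when the stem ends in a vowel (*uwano*, *ijisu*).
The final sound of *epzofas* is /s/, which is a sibilant, so the suffix is -hip, giving *epzofaship*.
*nozmo*: final sound = /o/, a vowel → -get → *nozmoget*.
*jopov*: final sound = /v/, a non-sibilant consonant → -bu → *jopovbu*.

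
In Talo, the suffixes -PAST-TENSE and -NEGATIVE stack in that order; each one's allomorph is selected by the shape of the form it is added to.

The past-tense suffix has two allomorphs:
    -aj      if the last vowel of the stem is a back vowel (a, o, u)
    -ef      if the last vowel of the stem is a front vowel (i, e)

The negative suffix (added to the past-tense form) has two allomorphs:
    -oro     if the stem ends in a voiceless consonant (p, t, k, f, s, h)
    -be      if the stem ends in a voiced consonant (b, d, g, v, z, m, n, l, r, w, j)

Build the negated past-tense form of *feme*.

femeeforo

*feme* — last vowel /e/ (a front vowel) → -ef → *femeef*.
The final consonant of the past-tense form *femeef* is /f/, which is voiceless, so the negative suffix is -oro, giving *femeeforo*.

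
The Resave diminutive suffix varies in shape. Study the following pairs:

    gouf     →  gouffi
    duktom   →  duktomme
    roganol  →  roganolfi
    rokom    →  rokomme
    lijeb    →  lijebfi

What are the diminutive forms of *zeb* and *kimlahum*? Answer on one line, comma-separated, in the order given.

zebfi, kimlahumme

Looking at the final consonant of each stem: -me when the stem ends in a nasal (*duktom*, *rokom*); -fi when the stem ends in a non-nasal consonant (*gouf*, *roganol*, *lijeb*).
*zeb*: final consonant = /b/, non-nasal → -fi → *zebfi*.
*kimlahum* — final consonant /m/ (a nasal) → -me → *kimlahumme*.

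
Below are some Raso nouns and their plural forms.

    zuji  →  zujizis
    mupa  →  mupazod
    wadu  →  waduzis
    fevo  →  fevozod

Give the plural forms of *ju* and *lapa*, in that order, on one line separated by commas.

juzis, lapazod

Looking at the last vowel of each stem: -zis when the last vowel of the stem is a high vowel (*zuji*, *wadu*); -zod when the last vowel of the stem is a non-high vowel (*mupa*, *fevo*).
*ju* — last vowel /u/ (a high vowel) → -zis → *juzis*.
*lapa*: last vowel = /a/, a non-high vowel → -zod → *lapazod*.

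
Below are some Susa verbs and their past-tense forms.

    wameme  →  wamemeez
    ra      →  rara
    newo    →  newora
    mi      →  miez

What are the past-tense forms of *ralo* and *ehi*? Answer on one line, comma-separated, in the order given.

The alternation tracks the last vowel of the stem — -ez when the last vowel of the stem is a front vowel (*wameme*, *mi*); -ra when the last vowel of the stem is a back vowel (*ra*, *newo*).
*ralo* — last vowel /o/ (a back vowel) → -ra → *ralora*.
*ehi* — last vowel /i/ (a front vowel) → -ez → *ehiez*.

ralora, ehiez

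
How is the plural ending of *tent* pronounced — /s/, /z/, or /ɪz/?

The stem *tent* ends in a voiceless non-sibilant consonant.
The plural suffix surfaces as /ɪz/ after sibilants, /s/ after other voiceless consonants, and /z/ after other voiced sounds.
So the plural -s on *tent* is pronounced /s/.

/s/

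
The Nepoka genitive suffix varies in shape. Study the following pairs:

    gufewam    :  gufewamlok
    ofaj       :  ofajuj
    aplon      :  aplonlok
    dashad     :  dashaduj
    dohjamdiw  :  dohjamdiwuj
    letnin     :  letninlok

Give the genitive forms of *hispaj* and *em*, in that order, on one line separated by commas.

hispajuj, emlok

The alternation tracks the final consonant of the stem — -lok when the stem ends in a nasal (*gufewam*, *aplon*, *letnin*); -uj when the stem ends in a non-nasal consonant (*ofaj*, *dashad*, *dohjamdiw*).
*hispaj* — final consonant /j/ (non-nasal) → -uj → *hispajuj*.
*em* — final consonant /m/ (a nasal) → -lok → *emlok*.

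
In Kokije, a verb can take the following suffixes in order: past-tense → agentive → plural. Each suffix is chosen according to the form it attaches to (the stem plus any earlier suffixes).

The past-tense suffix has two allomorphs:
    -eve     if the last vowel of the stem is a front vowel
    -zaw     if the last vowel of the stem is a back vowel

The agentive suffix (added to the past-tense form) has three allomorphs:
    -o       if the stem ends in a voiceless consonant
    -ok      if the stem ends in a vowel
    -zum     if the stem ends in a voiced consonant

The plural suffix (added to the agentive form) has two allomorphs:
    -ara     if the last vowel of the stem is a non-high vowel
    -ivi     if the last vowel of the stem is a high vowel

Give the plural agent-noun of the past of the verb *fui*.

fuieveokara

The last vowel of *fui* is /i/, which is a front vowel, so the past-tense suffix is -eve, giving *fuieve*.
Since the final sound of the past-tense form *fuieve* is /e/ (a vowel), it takes -ok, giving *fuieveok*.
The last vowel of the agentive form *fuieveok* is /o/, which is a non-high vowel, so the plural suffix is -ara, giving *fuieveokara*.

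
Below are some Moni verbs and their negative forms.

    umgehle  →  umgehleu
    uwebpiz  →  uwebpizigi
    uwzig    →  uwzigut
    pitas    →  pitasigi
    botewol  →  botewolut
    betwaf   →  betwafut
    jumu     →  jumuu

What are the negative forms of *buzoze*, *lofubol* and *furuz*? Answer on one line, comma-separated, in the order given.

The pattern is sibilance of the final sound: -igi when the stem ends in a sibilant (*uwebpiz*, *pitas*); -ut when the stem ends in a non-sibilant consonant (*uwzig*, *botewol*, *betwaf*); -u when the stem ends in a vowel (*umgehle*, *jumu*).
The final sound of *buzoze* is /e/, which is a vowel, so the suffix is -u, giving *buzozeu*.
*lofubol* — final sound /l/ (a non-sibilant consonant) → -ut → *lofubolut*.
Since the final sound of *furuz* is /z/ (a sibilant), it takes -igi, giving *furuzigi*.

buzozeu, lofubolut, furuzigi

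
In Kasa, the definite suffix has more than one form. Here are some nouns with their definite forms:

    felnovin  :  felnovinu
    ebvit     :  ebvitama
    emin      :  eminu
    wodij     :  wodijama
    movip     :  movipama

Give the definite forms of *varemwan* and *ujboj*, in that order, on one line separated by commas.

The alternation tracks the final consonant of the stem — -u when the stem ends in a nasal (*felnovin*, *emin*); -ama when the stem ends in a non-nasal consonant (*ebvit*, *wodij*, *movip*).
Since the final consonant of *varemwan* is /n/ (a nasal), it takes -u, giving *varemwanu*.
Since the final consonant of *ujboj* is /j/ (non-nasal), it takes -ama, giving *ujbojama*.

varemwanu, ujbojama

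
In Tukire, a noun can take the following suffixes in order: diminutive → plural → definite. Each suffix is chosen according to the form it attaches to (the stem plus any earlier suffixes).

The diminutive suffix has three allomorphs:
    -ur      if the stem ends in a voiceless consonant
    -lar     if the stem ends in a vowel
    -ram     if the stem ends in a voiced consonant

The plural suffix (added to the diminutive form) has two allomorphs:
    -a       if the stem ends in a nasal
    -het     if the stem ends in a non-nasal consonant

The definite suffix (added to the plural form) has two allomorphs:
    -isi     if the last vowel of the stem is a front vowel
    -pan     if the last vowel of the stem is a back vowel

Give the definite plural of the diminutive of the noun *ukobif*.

Since the final sound of *ukobif* is /f/ (a voiceless consonant), it takes -ur, giving *ukobifur*.
The diminutive form *ukobifur*: final consonant = /r/, non-nasal → -het → *ukobifurhet*.
The plural form *ukobifurhet* — last vowel /e/ (a front vowel) → -isi → *ukobifurhetisi*.

ukobifurhetisi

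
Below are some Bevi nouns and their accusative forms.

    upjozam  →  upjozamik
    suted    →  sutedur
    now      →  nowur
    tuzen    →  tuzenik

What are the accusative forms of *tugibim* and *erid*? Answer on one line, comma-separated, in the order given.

tugibimik, eridur

The pattern is nasality of the final consonant: -ik when the stem ends in a nasal (*upjozam*, *tuzen*); -ur when the stem ends in a non-nasal consonant (*suted*, *now*).
Since the final consonant of *tugibim* is /m/ (a nasal), it takes -ik, giving *tugibimik*.
*erid*: final consonant = /d/, non-nasal → -ur → *eridur*.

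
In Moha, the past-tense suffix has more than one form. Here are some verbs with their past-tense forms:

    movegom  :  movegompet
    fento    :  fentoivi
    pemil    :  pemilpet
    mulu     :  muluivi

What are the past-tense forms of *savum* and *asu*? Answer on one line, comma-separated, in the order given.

Looking at the final sound of each stem: -pet when the stem ends in a consonant (*movegom*, *pemil*); -ivi when the stem ends in a vowel (*fento*, *mulu*).
*savum*: final sound = /m/, a consonant → -pet → *savumpet*.
Since the final sound of *asu* is /u/ (a vowel), it takes -ivi, giving *asuivi*.

savumpet, asuivi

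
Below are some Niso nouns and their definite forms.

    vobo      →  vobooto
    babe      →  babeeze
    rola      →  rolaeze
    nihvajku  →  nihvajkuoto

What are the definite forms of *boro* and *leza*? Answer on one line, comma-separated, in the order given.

The suffix is conditioned by the last vowel: -oto when the last vowel of the stem is a rounded vowel (*vobo*, *nihvajku*); -eze when the last vowel of the stem is an unrounded vowel (*babe*, *rola*).
*boro*: last vowel = /o/, a rounded vowel → -oto → *borooto*.
Since the last vowel of *leza* is /a/ (an unrounded vowel), it takes -eze, giving *lezaeze*.

borooto, lezaeze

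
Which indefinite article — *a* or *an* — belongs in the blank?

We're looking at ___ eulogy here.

The indefinite article is chosen by the initial *sound* of the following word, not its spelling.
*eulogy* begins with the sound /juː/ (eu pronounced /juː/) — a consonant sound.
So the article is *a*: We're looking at a eulogy here.

a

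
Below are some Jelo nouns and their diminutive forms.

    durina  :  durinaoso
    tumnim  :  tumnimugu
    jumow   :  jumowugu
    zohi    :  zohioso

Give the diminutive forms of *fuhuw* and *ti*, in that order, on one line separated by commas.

The pattern is consonant vs. vowel: -ugu when the stem ends in a consonant (*tumnim*, *jumow*); -oso when the stem ends in a vowel (*durina*, *zohi*).
The final sound of *fuhuw* is /w/, which is a consonant, so the suffix is -ugu, giving *fuhuwugu*.
Since the final sound of *ti* is /i/ (a vowel), it takes -oso, giving *tioso*.

fuhuwugu, tioso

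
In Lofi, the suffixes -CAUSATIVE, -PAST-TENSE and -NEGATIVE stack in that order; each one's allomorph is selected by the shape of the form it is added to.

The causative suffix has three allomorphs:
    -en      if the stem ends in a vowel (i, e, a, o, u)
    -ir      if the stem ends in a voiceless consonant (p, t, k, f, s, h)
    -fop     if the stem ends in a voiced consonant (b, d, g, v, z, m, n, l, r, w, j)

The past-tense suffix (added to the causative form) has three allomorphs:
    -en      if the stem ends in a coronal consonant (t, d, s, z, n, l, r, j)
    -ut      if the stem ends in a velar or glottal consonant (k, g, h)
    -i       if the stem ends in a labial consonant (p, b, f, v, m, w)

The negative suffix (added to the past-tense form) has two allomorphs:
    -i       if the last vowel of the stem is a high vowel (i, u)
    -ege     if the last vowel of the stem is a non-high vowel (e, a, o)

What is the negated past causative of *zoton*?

*zoton*: final sound = /n/, a voiced consonant → -fop → *zotonfop*.
The causative form *zotonfop* — final consonant /p/ (labial) → -i → *zotonfopi*.
Since the last vowel of the past-tense form *zotonfopi* is /i/ (a high vowel), it takes -i, giving *zotonfopii*.

zotonfopii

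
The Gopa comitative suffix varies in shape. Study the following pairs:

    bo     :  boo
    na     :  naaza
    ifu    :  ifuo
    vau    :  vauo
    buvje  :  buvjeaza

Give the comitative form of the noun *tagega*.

tagegaaza

The pattern is rounding harmony: -o when the last vowel of the stem is a rounded vowel (*bo*, *ifu*, *vau*); -aza when the last vowel of the stem is an unrounded vowel (*na*, *buvje*).
The last vowel of *tagega* is /a/, which is an unrounded vowel, so the suffix is -aza, giving *tagegaaza*.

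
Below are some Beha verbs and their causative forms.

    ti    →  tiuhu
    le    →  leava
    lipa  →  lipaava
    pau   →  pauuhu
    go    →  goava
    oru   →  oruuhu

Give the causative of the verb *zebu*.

zebuuhu

The pattern is height harmony: -uhu when the last vowel of the stem is a high vowel (*ti*, *pau*, *oru*); -ava when the last vowel of the stem is a non-high vowel (*le*, *lipa*, *go*).
The last vowel of *zebu* is /u/, which is a high vowel, so the suffix is -uhu, giving *zebuuhu*.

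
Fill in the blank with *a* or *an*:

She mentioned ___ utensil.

a

The indefinite article is chosen by the initial *sound* of the following word, not its spelling.
*utensil* begins with the sound /juː/ (u pronounced /juː/) — a consonant sound.
So the article is *a*: She mentioned a utensil.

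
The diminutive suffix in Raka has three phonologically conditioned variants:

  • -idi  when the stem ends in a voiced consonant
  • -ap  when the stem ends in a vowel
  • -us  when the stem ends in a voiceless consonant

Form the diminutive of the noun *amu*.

*amu* — final sound /u/ (a vowel) → -ap → *amuap*.

amuap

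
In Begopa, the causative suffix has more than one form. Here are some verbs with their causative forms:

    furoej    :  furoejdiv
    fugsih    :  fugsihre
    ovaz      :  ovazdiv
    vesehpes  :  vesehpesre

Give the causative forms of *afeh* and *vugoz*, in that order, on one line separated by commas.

afehre, vugozdiv

The alternation tracks the final consonant of the stem — -re when the stem ends in a voiceless consonant (*fugsih*, *vesehpes*); -div when the stem ends in a voiced consonant (*furoej*, *ovaz*).
The final consonant of *afeh* is /h/, which is voiceless, so the suffix is -re, giving *afehre*.
*vugoz* — final consonant /z/ (voiced) → -div → *vugozdiv*.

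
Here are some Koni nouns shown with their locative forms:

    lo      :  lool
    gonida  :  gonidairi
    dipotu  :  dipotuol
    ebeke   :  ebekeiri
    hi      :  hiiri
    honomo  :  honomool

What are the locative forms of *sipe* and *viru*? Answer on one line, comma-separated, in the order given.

The suffix is conditioned by the last vowel: -ol when the last vowel of the stem is a rounded vowel (*lo*, *dipotu*, *honomo*); -iri when the last vowel of the stem is an unrounded vowel (*gonida*, *ebeke*, *hi*).
Since the last vowel of *sipe* is /e/ (an unrounded vowel), it takes -iri, giving *sipeiri*.
*viru*: last vowel = /u/, a rounded vowel → -ol → *viruol*.

sipeiri, viruol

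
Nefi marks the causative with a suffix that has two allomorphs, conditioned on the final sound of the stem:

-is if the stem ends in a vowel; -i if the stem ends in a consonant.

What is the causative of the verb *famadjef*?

famadjefi

*famadjef* — final sound /f/ (a consonant) → -i → *famadjefi*.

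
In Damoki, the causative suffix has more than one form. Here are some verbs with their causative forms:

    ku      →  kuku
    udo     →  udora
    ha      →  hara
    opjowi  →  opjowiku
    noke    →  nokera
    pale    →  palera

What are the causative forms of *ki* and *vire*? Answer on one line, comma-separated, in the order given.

The suffix is conditioned by the last vowel: -ku when the last vowel of the stem is a high vowel (*ku*, *opjowi*); -ra when the last vowel of the stem is a non-high vowel (*udo*, *ha*, *noke*, *pale*).
*ki* — last vowel /i/ (a high vowel) → -ku → *kiku*.
Since the last vowel of *vire* is /e/ (a non-high vowel), it takes -ra, giving *virera*.

kiku, virera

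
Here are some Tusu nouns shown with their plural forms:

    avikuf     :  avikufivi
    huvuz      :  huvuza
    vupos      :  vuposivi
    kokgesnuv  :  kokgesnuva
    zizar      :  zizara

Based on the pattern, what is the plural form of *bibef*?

The suffix is conditioned by the final consonant: -ivi when the stem ends in a voiceless consonant (*avikuf*, *vupos*); -a when the stem ends in a voiced consonant (*huvuz*, *kokgesnuv*, *zizar*).
Since the final consonant of *bibef* is /f/ (voiceless), it takes -ivi, giving *bibefivi*.

bibefivi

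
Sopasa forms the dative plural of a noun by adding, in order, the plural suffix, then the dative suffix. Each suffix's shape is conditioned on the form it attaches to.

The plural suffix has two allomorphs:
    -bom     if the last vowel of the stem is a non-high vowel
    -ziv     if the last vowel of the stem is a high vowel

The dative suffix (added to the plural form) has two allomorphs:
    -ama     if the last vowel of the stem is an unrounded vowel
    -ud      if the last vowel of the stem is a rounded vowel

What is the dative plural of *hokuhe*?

hokuhebomud

*hokuhe* — last vowel /e/ (a non-high vowel) → -bom → *hokuhebom*.
The plural form *hokuhebom*: last vowel = /o/, a rounded vowel → -ud → *hokuhebomud*.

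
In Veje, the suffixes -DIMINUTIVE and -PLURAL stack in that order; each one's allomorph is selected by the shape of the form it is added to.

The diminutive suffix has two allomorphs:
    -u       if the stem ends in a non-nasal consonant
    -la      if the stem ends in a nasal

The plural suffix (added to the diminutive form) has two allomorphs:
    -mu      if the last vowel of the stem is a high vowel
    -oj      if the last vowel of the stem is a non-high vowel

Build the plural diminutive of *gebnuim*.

gebnuimlaoj

*gebnuim*: final consonant = /m/, a nasal → -la → *gebnuimla*.
Since the last vowel of the diminutive form *gebnuimla* is /a/ (a non-high vowel), it takes -oj, giving *gebnuimlaoj*.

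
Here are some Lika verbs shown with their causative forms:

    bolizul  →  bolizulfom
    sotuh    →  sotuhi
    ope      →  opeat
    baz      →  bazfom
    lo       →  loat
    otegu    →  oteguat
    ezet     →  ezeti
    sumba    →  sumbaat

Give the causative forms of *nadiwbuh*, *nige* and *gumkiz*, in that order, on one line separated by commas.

Looking at the final sound of each stem: -i when the stem ends in a voiceless consonant (*sotuh*, *ezet*); -fom when the stem ends in a voiced consonant (*bolizul*, *baz*); -at when the stem ends in a vowel (*ope*, *lo*, *otegu*, *sumba*).
The final sound of *nadiwbuh* is /h/, which is a voiceless consonant, so the suffix is -i, giving *nadiwbuhi*.
*nige* — final sound /e/ (a vowel) → -at → *nigeat*.
*gumkiz* — final sound /z/ (a voiced consonant) → -fom → *gumkizfom*.

nadiwbuhi, nigeat, gumkizfom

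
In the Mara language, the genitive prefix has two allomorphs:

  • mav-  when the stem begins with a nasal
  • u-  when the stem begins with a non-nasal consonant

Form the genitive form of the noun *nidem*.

*nidem* — first consonant /n/ (a nasal) → mav- → *mavnidem*.

mavnidem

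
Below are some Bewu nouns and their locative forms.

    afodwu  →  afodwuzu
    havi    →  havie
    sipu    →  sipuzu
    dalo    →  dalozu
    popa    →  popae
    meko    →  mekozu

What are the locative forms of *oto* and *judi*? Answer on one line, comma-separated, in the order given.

otozu, judie

The pattern is rounding harmony: -zu when the last vowel of the stem is a rounded vowel (*afodwu*, *sipu*, *dalo*, *meko*); -e when the last vowel of the stem is an unrounded vowel (*havi*, *popa*).
The last vowel of *oto* is /o/, which is a rounded vowel, so the suffix is -zu, giving *otozu*.
The last vowel of *judi* is /i/, which is an unrounded vowel, so the suffix is -e, giving *judie*.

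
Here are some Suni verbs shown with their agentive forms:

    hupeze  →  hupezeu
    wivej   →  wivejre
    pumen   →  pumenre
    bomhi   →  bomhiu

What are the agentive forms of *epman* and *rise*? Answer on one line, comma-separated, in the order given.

epmanre, riseu

The suffix is conditioned by the final sound: -re when the stem ends in a consonant (*wivej*, *pumen*); -u when the stem ends in a vowel (*hupeze*, *bomhi*).
Since the final sound of *epman* is /n/ (a consonant), it takes -re, giving *epmanre*.
Since the final sound of *rise* is /e/ (a vowel), it takes -u, giving *riseu*.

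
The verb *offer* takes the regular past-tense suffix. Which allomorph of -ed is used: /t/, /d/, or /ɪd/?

The stem *offer* ends in a voiced sound other than /d/.
The -ed suffix is realized as /ɪd/ after /t, d/; as /t/ after other voiceless consonants; and as /d/ after other voiced sounds.
So -ed on *offer* is pronounced /d/.

/d/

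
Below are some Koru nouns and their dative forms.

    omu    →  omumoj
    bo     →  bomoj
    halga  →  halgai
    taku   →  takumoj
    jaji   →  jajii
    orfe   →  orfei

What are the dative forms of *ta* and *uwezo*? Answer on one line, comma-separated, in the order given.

The pattern is rounding harmony: -moj when the last vowel of the stem is a rounded vowel (*omu*, *bo*, *taku*); -i when the last vowel of the stem is an unrounded vowel (*halga*, *jaji*, *orfe*).
*ta* — last vowel /a/ (an unrounded vowel) → -i → *tai*.
Since the last vowel of *uwezo* is /o/ (a rounded vowel), it takes -moj, giving *uwezomoj*.

tai, uwezomoj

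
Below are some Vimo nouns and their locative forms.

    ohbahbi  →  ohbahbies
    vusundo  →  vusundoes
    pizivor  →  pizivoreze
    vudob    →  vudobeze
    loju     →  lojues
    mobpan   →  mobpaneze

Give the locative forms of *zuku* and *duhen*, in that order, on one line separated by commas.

The suffix is conditioned by the final sound: -eze when the stem ends in a consonant (*pizivor*, *vudob*, *mobpan*); -es when the stem ends in a vowel (*ohbahbi*, *vusundo*, *loju*).
The final sound of *zuku* is /u/, which is a vowel, so the suffix is -es, giving *zukues*.
Since the final sound of *duhen* is /n/ (a consonant), it takes -eze, giving *duheneze*.

zukues, duheneze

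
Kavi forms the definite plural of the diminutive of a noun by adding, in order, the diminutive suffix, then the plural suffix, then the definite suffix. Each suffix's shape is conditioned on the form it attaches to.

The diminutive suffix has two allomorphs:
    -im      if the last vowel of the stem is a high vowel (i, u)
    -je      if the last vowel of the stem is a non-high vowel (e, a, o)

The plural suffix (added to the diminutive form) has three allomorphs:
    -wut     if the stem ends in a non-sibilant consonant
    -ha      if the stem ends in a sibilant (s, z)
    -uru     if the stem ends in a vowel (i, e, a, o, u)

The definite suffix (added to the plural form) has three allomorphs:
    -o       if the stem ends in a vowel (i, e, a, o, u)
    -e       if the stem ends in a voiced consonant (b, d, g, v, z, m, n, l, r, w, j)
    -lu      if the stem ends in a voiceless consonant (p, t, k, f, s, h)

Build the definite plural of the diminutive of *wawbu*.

wawbuimwutlu

*wawbu* — last vowel /u/ (a high vowel) → -im → *wawbuim*.
Since the final sound of the diminutive form *wawbuim* is /m/ (a non-sibilant consonant), it takes -wut, giving *wawbuimwut*.
Since the final sound of the plural form *wawbuimwut* is /t/ (a voiceless consonant), it takes -lu, giving *wawbuimwutlu*.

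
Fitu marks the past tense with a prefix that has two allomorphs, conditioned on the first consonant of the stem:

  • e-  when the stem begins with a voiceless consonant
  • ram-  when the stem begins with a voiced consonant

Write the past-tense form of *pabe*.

epabe

*pabe* — first consonant /p/ (voiceless) → e- → *epabe*.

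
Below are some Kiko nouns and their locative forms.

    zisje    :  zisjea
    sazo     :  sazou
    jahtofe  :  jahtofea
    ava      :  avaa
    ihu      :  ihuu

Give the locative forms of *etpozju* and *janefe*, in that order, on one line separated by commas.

The pattern is rounding harmony: -u when the last vowel of the stem is a rounded vowel (*sazo*, *ihu*); -a when the last vowel of the stem is an unrounded vowel (*zisje*, *jahtofe*, *ava*).
*etpozju* — last vowel /u/ (a rounded vowel) → -u → *etpozjuu*.
*janefe*: last vowel = /e/, an unrounded vowel → -a → *janefea*.

etpozjuu, janefea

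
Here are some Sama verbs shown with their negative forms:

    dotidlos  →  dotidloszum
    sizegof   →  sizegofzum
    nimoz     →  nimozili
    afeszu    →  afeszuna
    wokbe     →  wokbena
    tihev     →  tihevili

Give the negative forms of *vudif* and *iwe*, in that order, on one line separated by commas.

Looking at the final sound of each stem: -zum when the stem ends in a voiceless consonant (*dotidlos*, *sizegof*); -ili when the stem ends in a voiced consonant (*nimoz*, *tihev*); -na when the stem ends in a vowel (*afeszu*, *wokbe*).
*vudif*: final sound = /f/, a voiceless consonant → -zum → *vudifzum*.
*iwe*: final sound = /e/, a vowel → -na → *iwena*.

vudifzum, iwena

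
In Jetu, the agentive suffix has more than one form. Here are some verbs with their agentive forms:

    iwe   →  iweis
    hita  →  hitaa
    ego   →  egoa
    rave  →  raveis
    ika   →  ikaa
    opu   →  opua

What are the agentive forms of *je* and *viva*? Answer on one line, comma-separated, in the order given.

Looking at the last vowel of each stem: -is when the last vowel of the stem is a front vowel (*iwe*, *rave*); -a when the last vowel of the stem is a back vowel (*hita*, *ego*, *ika*, *opu*).
Since the last vowel of *je* is /e/ (a front vowel), it takes -is, giving *jeis*.
The last vowel of *viva* is /a/, which is a back vowel, so the suffix is -a, giving *vivaa*.

jeis, vivaa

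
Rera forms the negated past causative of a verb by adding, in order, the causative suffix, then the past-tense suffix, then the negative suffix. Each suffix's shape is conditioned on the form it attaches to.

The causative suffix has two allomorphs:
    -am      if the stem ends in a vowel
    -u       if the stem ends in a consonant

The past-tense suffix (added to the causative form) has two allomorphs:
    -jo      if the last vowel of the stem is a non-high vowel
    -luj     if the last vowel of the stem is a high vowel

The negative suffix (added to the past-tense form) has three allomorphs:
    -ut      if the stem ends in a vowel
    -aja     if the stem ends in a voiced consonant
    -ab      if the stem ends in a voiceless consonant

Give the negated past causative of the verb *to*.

toamjout

*to*: final sound = /o/, a vowel → -am → *toam*.
The last vowel of the causative form *toam* is /a/, which is a non-high vowel, so the past-tense suffix is -jo, giving *toamjo*.
The past-tense form *toamjo* — final sound /o/ (a vowel) → -ut → *toamjout*.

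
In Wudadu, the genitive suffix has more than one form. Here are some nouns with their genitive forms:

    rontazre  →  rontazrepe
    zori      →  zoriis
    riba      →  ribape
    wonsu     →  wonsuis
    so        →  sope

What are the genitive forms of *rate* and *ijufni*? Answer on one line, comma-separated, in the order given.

The pattern is height harmony: -is when the last vowel of the stem is a high vowel (*zori*, *wonsu*); -pe when the last vowel of the stem is a non-high vowel (*rontazre*, *riba*, *so*).
Since the last vowel of *rate* is /e/ (a non-high vowel), it takes -pe, giving *ratepe*.
The last vowel of *ijufni* is /i/, which is a high vowel, so the suffix is -is, giving *ijufniis*.

ratepe, ijufniis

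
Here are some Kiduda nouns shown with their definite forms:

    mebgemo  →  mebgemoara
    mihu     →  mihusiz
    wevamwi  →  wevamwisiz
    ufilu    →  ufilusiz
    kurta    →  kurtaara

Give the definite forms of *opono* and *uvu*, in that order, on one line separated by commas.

oponoara, uvusiz

The suffix is conditioned by the last vowel: -siz when the last vowel of the stem is a high vowel (*mihu*, *wevamwi*, *ufilu*); -ara when the last vowel of the stem is a non-high vowel (*mebgemo*, *kurta*).
Since the last vowel of *opono* is /o/ (a non-high vowel), it takes -ara, giving *oponoara*.
*uvu* — last vowel /u/ (a high vowel) → -siz → *uvusiz*.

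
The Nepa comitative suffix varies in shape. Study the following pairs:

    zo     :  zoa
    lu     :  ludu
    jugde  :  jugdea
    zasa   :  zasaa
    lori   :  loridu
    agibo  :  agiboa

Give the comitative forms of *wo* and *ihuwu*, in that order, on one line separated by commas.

woa, ihuwudu

The alternation tracks the last vowel of the stem — -du when the last vowel of the stem is a high vowel (*lu*, *lori*); -a when the last vowel of the stem is a non-high vowel (*zo*, *jugde*, *zasa*, *agibo*).
*wo*: last vowel = /o/, a non-high vowel → -a → *woa*.
*ihuwu*: last vowel = /u/, a high vowel → -du → *ihuwudu*.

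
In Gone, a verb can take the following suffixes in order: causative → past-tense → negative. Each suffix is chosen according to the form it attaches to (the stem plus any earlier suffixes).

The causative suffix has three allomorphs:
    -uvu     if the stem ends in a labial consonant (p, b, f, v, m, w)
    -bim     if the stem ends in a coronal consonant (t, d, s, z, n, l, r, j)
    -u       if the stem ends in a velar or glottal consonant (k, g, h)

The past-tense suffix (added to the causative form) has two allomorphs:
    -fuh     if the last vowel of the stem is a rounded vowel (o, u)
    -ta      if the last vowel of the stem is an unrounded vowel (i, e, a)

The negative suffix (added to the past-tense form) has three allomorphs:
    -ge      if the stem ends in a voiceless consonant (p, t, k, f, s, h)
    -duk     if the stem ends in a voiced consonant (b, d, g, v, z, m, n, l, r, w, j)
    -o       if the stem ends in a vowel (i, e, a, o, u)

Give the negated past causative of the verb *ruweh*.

*ruweh* — final consonant /h/ (velar/glottal) → -u → *ruwehu*.
The last vowel of the causative form *ruwehu* is /u/, which is a rounded vowel, so the past-tense suffix is -fuh, giving *ruwehufuh*.
Since the final sound of the past-tense form *ruwehufuh* is /h/ (a voiceless consonant), it takes -ge, giving *ruwehufuhge*.

ruwehufuhge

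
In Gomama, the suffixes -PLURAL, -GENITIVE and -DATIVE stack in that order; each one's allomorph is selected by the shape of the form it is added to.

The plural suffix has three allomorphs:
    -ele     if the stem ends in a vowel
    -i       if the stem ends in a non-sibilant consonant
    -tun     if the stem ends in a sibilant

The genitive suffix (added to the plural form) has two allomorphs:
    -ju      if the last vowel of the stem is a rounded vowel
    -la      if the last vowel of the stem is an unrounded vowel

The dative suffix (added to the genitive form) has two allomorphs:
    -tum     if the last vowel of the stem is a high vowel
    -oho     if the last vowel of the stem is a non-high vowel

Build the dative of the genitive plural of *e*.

eelelaoho

Since the final sound of *e* is /e/ (a vowel), it takes -ele, giving *eele*.
The plural form *eele* — last vowel /e/ (an unrounded vowel) → -la → *eelela*.
The genitive form *eelela*: last vowel = /a/, a non-high vowel → -oho → *eelelaoho*.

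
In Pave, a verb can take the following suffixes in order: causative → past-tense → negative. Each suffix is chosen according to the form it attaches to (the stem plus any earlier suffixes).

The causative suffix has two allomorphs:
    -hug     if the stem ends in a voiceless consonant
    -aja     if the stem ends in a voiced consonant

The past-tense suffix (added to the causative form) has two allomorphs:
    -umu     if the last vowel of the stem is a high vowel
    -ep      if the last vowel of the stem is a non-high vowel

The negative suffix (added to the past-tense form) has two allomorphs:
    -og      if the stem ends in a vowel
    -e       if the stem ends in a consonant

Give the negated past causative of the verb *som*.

somajaepe

The final consonant of *som* is /m/, which is voiced, so the causative suffix is -aja, giving *somaja*.
The causative form *somaja*: last vowel = /a/, a non-high vowel → -ep → *somajaep*.
The past-tense form *somajaep*: final sound = /p/, a consonant → -e → *somajaepe*.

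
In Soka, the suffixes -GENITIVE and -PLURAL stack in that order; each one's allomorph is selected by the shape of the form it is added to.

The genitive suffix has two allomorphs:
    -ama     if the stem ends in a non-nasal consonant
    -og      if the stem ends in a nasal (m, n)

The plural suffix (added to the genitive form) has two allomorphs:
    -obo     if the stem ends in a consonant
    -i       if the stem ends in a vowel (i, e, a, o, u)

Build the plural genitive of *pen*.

Since the final consonant of *pen* is /n/ (a nasal), it takes -og, giving *penog*.
The final sound of the genitive form *penog* is /g/, which is a consonant, so the plural suffix is -obo, giving *penogobo*.

penogobo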